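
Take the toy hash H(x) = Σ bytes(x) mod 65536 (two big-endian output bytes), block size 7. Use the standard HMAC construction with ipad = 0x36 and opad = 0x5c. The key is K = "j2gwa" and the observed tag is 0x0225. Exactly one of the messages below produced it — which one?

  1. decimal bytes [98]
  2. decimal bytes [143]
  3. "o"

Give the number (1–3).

Key "j2gwa" = 6a 32 67 77 61 is 5 bytes ≤ B = 7; zero-pad to 7 bytes: K' = 6a 32 67 77 61 00 00.
K' ⊕ ipad = 5c 04 51 41 57 36 36; K' ⊕ opad = 36 6e 3b 2b 3d 5c 5c.
m1: inner = H(5c 04 51 41 57 36 36 62) = 02 17; tag = H(36 6e 3b 2b 3d 5c 5c 02 17) = 0218
m2: inner = H(5c 04 51 41 57 36 36 8f) = 02 44; tag = H(36 6e 3b 2b 3d 5c 5c 02 44) = 0245
m3: inner = H(5c 04 51 41 57 36 36 6f) = 02 24; tag = H(36 6e 3b 2b 3d 5c 5c 02 24) = 0225 ← matches

3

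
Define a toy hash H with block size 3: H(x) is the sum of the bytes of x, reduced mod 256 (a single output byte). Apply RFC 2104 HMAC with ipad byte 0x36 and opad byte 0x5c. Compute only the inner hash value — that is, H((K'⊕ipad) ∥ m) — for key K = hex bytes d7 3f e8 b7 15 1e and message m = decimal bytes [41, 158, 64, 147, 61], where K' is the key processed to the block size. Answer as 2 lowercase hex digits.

21

Key hex bytes d7 3f e8 b7 15 1e is 6 bytes > B = 3, so hash it first: H(key) = e8, then zero-pad to 3 bytes: K' = e8 00 00.
K' ⊕ ipad = de 36 36.
Inner input = de 36 36 ∥ 29 9e 40 93 3d.
Inner hash: sum = 222+54+54+41+158+64+147+61 = 801; mod 256 = 33 → 21.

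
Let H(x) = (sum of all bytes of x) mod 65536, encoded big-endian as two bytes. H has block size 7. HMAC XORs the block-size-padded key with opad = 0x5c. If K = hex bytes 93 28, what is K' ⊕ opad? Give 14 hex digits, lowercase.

Key hex bytes 93 28 is 2 bytes ≤ B = 7; zero-pad to 7 bytes: K' = 93 28 00 00 00 00 00.
XOR each byte with 0x5c: 93⊕5c=cf, 28⊕5c=74, 00⊕5c=5c, 00⊕5c=5c, 00⊕5c=5c, 00⊕5c=5c, 00⊕5c=5c.

cf745c5c5c5c5c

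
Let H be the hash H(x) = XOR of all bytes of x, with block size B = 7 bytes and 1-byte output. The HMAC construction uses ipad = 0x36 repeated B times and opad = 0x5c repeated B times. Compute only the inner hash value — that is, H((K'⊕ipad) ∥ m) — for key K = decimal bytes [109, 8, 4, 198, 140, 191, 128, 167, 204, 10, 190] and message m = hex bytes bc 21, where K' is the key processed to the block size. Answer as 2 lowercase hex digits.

60

Key decimal bytes [109, 8, 4, 198, 140, 191, 128, 167, 204, 10, 190] = 6d 08 04 c6 8c bf 80 a7 cc 0a be is 11 bytes > B = 7, so hash it first: H(key) = cb, then zero-pad to 7 bytes: K' = cb 00 00 00 00 00 00.
K' ⊕ ipad = fd 36 36 36 36 36 36.
Inner input = fd 36 36 36 36 36 36 ∥ bc 21.
Inner hash: XOR fd⊕36⊕36⊕36⊕36⊕36⊕36⊕bc⊕21 = 60.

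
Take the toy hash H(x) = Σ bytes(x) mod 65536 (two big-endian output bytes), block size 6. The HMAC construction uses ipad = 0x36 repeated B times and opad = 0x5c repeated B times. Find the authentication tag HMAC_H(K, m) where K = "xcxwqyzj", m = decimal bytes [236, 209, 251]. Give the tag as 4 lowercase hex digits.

030a

Key "xcxwqyzj" = 78 63 78 77 71 79 7a 6a is 8 bytes > B = 6, so hash it first: H(key) = 03 98, then zero-pad to 6 bytes: K' = 03 98 00 00 00 00.
K' ⊕ ipad = 35 ae 36 36 36 36.  K' ⊕ opad = 5f c4 5c 5c 5c 5c.
Inner input = (K'⊕ipad) ∥ m = 35 ae 36 36 36 36 ∥ ec d1 fb.
Inner hash: sum = 53+174+54+54+54+54+236+209+251 = 1139 → 04 73.
Outer input = (K'⊕opad) ∥ inner = 5f c4 5c 5c 5c 5c ∥ 04 73.
Outer hash (tag): sum = 95+196+92+92+92+92+4+115 = 778 → 03 0a.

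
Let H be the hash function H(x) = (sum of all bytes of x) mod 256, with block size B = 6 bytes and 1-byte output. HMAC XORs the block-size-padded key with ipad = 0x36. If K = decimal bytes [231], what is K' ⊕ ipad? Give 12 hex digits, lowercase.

Key decimal bytes [231] = e7 is 1 byte ≤ B = 6; zero-pad to 6 bytes: K' = e7 00 00 00 00 00.
XOR each byte with 0x36: e7⊕36=d1, 00⊕36=36, 00⊕36=36, 00⊕36=36, 00⊕36=36, 00⊕36=36.

d13636363636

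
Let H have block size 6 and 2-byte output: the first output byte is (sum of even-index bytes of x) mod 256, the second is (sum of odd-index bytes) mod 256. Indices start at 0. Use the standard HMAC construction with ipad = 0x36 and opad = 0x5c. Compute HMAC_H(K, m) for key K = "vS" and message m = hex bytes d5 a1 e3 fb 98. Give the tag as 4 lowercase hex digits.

de34

Key "vS" = 76 53 is 2 bytes ≤ B = 6; zero-pad to 6 bytes: K' = 76 53 00 00 00 00.
K' ⊕ ipad = 40 65 36 36 36 36.  K' ⊕ opad = 2a 0f 5c 5c 5c 5c.
Inner input = (K'⊕ipad) ∥ m = 40 65 36 36 36 36 ∥ d5 a1 e3 fb 98.
Inner hash: even-index sum = 764 mod 256 = 252; odd-index sum = 621 mod 256 = 109 → fc 6d.
Outer input = (K'⊕opad) ∥ inner = 2a 0f 5c 5c 5c 5c ∥ fc 6d.
Outer hash (tag): even-index sum = 478 mod 256 = 222; odd-index sum = 308 mod 256 = 52 → de 34.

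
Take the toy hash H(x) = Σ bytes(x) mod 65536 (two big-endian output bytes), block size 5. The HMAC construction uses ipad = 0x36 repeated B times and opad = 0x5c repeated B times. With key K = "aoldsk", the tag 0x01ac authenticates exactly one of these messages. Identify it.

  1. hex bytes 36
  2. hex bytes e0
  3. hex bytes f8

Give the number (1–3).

3

Key "aoldsk" = 61 6f 6c 64 73 6b is 6 bytes > B = 5, so hash it first: H(key) = 02 7e, then zero-pad to 5 bytes: K' = 02 7e 00 00 00.
K' ⊕ ipad = 34 48 36 36 36; K' ⊕ opad = 5e 22 5c 5c 5c.
m1: inner = H(34 48 36 36 36 36) = 01 54; tag = H(5e 22 5c 5c 5c 01 54) = 01e9
m2: inner = H(34 48 36 36 36 e0) = 01 fe; tag = H(5e 22 5c 5c 5c 01 fe) = 0293
m3: inner = H(34 48 36 36 36 f8) = 02 16; tag = H(5e 22 5c 5c 5c 02 16) = 01ac ← matches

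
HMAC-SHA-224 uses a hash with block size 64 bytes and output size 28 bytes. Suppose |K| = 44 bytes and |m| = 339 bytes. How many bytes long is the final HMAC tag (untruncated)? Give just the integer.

The tag is one SHA-224 digest: 28 bytes.

28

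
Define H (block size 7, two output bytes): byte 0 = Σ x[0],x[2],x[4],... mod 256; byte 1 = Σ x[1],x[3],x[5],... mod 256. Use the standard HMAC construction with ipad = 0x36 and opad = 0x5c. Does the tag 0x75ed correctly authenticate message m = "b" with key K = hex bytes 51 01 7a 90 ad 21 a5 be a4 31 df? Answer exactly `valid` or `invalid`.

valid

Key hex bytes 51 01 7a 90 ad 21 a5 be a4 31 df is 11 bytes > B = 7, so hash it first: H(key) = a0 a1, then zero-pad to 7 bytes: K' = a0 a1 00 00 00 00 00.
K' ⊕ ipad = 96 97 36 36 36 36 36; K' ⊕ opad = fc fd 5c 5c 5c 5c 5c.
Inner hash: even-index sum = 312 mod 256 = 56; odd-index sum = 357 mod 256 = 101 → 38 65.
Outer hash (recomputed tag): even-index sum = 629 mod 256 = 117; odd-index sum = 493 mod 256 = 237 → 75 ed.
Recomputed tag = 75ed; claimed = 75ed → match.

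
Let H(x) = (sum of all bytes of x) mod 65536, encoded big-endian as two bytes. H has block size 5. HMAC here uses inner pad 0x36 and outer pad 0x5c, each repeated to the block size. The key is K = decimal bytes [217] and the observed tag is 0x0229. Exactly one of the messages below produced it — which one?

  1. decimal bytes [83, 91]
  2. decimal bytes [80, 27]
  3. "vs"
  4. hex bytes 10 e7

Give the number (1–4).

2

Key decimal bytes [217] = d9 is 1 byte ≤ B = 5; zero-pad to 5 bytes: K' = d9 00 00 00 00.
K' ⊕ ipad = ef 36 36 36 36; K' ⊕ opad = 85 5c 5c 5c 5c.
m1: inner = H(ef 36 36 36 36 53 5b) = 02 75; tag = H(85 5c 5c 5c 5c 02 75) = 026c
m2: inner = H(ef 36 36 36 36 50 1b) = 02 32; tag = H(85 5c 5c 5c 5c 02 32) = 0229 ← matches
m3: inner = H(ef 36 36 36 36 76 73) = 02 b0; tag = H(85 5c 5c 5c 5c 02 b0) = 02a7
m4: inner = H(ef 36 36 36 36 10 e7) = 02 be; tag = H(85 5c 5c 5c 5c 02 be) = 02b5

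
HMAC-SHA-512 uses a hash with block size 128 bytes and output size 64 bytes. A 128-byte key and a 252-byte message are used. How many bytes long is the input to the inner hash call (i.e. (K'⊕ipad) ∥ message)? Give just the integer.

380

Key is 128 ≤ 128 bytes, zero-padded: |K'| = 128.
Inner input = (K'⊕ipad) ∥ m → 128 + 252 = 380 bytes.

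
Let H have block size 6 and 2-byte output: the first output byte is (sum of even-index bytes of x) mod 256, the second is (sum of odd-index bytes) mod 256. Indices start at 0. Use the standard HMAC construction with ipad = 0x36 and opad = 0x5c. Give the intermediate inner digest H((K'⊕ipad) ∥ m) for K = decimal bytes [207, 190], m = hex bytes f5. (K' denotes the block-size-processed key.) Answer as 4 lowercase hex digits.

Key decimal bytes [207, 190] = cf be is 2 bytes ≤ B = 6; zero-pad to 6 bytes: K' = cf be 00 00 00 00.
K' ⊕ ipad = f9 88 36 36 36 36.
Inner input = f9 88 36 36 36 36 ∥ f5.
Inner hash: even-index sum = 602 mod 256 = 90; odd-index sum = 244 mod 256 = 244 → 5a f4.

5af4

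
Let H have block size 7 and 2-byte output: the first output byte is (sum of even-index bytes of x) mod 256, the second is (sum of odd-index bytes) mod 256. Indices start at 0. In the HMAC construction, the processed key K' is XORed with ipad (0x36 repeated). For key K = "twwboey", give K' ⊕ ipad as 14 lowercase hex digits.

Key "twwboey" = 74 77 77 62 6f 65 79 is exactly B = 7 bytes: K' = 74 77 77 62 6f 65 79.
XOR each byte with 0x36: 74⊕36=42, 77⊕36=41, 77⊕36=41, 62⊕36=54, 6f⊕36=59, 65⊕36=53, 79⊕36=4f.

4241415459534f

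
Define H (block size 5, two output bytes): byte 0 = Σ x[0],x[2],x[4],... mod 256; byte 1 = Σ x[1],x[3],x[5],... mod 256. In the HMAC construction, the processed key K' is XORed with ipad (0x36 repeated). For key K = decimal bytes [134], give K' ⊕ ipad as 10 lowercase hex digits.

b036363636

Key decimal bytes [134] = 86 is 1 byte ≤ B = 5; zero-pad to 5 bytes: K' = 86 00 00 00 00.
XOR each byte with 0x36: 86⊕36=b0, 00⊕36=36, 00⊕36=36, 00⊕36=36, 00⊕36=36.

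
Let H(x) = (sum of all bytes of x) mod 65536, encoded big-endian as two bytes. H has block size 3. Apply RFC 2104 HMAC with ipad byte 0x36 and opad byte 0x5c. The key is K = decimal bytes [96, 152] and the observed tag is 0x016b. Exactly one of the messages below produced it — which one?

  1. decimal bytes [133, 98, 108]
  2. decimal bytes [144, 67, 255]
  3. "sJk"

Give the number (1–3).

2

Key decimal bytes [96, 152] = 60 98 is 2 bytes ≤ B = 3; zero-pad to 3 bytes: K' = 60 98 00.
K' ⊕ ipad = 56 ae 36; K' ⊕ opad = 3c c4 5c.
m1: inner = H(56 ae 36 85 62 6c) = 02 8d; tag = H(3c c4 5c 02 8d) = 01eb
m2: inner = H(56 ae 36 90 43 ff) = 03 0c; tag = H(3c c4 5c 03 0c) = 016b ← matches
m3: inner = H(56 ae 36 73 4a 6b) = 02 62; tag = H(3c c4 5c 02 62) = 01c0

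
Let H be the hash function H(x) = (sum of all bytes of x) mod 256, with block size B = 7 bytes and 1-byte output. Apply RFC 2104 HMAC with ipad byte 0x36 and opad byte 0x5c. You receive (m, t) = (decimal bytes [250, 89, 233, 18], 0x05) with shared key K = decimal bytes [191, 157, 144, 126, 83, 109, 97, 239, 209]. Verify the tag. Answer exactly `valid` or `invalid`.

Key decimal bytes [191, 157, 144, 126, 83, 109, 97, 239, 209] = bf 9d 90 7e 53 6d 61 ef d1 is 9 bytes > B = 7, so hash it first: H(key) = 4b, then zero-pad to 7 bytes: K' = 4b 00 00 00 00 00 00.
K' ⊕ ipad = 7d 36 36 36 36 36 36; K' ⊕ opad = 17 5c 5c 5c 5c 5c 5c.
Inner hash: sum = 125+54+54+54+54+54+54+250+89+233+18 = 1039; mod 256 = 15 → 0f.
Outer hash (recomputed tag): sum = 23+92+92+92+92+92+92+15 = 590; mod 256 = 78 → 4e.
Recomputed tag = 4e; claimed = 05 → mismatch.

invalid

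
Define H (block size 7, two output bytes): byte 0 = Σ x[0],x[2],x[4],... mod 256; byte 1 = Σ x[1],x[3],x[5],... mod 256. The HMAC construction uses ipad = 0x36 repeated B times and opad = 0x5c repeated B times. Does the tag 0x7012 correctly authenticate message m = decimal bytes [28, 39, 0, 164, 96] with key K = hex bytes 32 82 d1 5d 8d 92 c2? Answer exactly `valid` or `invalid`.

Key hex bytes 32 82 d1 5d 8d 92 c2 is exactly B = 7 bytes: K' = 32 82 d1 5d 8d 92 c2.
K' ⊕ ipad = 04 b4 e7 6b bb a4 f4; K' ⊕ opad = 6e de 8d 01 d1 ce 9e.
Inner hash: even-index sum = 869 mod 256 = 101; odd-index sum = 575 mod 256 = 63 → 65 3f.
Outer hash (recomputed tag): even-index sum = 681 mod 256 = 169; odd-index sum = 530 mod 256 = 18 → a9 12.
Recomputed tag = a912; claimed = 7012 → mismatch.

invalid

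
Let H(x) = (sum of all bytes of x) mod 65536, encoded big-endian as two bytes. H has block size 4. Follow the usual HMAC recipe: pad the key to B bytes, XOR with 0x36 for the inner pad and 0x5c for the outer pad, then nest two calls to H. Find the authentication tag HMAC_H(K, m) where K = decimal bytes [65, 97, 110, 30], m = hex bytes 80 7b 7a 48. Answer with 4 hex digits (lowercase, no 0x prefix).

00dc

Key decimal bytes [65, 97, 110, 30] = 41 61 6e 1e is exactly B = 4 bytes: K' = 41 61 6e 1e.
K' ⊕ ipad = 77 57 58 28.  K' ⊕ opad = 1d 3d 32 42.
Inner input = (K'⊕ipad) ∥ m = 77 57 58 28 ∥ 80 7b 7a 48.
Inner hash: sum = 119+87+88+40+128+123+122+72 = 779 → 03 0b.
Outer input = (K'⊕opad) ∥ inner = 1d 3d 32 42 ∥ 03 0b.
Outer hash (tag): sum = 29+61+50+66+3+11 = 220 → 00 dc.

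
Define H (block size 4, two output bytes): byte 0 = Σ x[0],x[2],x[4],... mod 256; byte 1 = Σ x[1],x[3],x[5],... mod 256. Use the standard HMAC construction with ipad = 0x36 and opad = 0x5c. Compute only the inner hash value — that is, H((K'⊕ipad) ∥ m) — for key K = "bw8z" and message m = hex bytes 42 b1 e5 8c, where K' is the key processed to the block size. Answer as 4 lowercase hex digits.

89ca

Key "bw8z" = 62 77 38 7a is exactly B = 4 bytes: K' = 62 77 38 7a.
K' ⊕ ipad = 54 41 0e 4c.
Inner input = 54 41 0e 4c ∥ 42 b1 e5 8c.
Inner hash: even-index sum = 393 mod 256 = 137; odd-index sum = 458 mod 256 = 202 → 89 ca.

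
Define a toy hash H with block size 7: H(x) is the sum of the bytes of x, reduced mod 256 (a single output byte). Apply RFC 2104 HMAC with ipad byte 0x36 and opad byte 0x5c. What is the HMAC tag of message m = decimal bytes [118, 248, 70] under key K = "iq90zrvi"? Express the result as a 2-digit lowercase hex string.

Key "iq90zrvi" = 69 71 39 30 7a 72 76 69 is 8 bytes > B = 7, so hash it first: H(key) = 0e, then zero-pad to 7 bytes: K' = 0e 00 00 00 00 00 00.
K' ⊕ ipad = 38 36 36 36 36 36 36.  K' ⊕ opad = 52 5c 5c 5c 5c 5c 5c.
Inner input = (K'⊕ipad) ∥ m = 38 36 36 36 36 36 36 ∥ 76 f8 46.
Inner hash: sum = 56+54+54+54+54+54+54+118+248+70 = 816; mod 256 = 48 → 30.
Outer input = (K'⊕opad) ∥ inner = 52 5c 5c 5c 5c 5c 5c ∥ 30.
Outer hash (tag): sum = 82+92+92+92+92+92+92+48 = 682; mod 256 = 170 → aa.

aa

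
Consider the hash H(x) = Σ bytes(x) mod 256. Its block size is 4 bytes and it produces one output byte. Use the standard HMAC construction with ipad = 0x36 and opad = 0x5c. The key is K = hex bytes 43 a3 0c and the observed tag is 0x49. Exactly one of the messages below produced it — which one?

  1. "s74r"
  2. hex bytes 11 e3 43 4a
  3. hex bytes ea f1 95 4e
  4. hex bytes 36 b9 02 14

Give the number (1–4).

Key hex bytes 43 a3 0c is 3 bytes ≤ B = 4; zero-pad to 4 bytes: K' = 43 a3 0c 00.
K' ⊕ ipad = 75 95 3a 36; K' ⊕ opad = 1f ff 50 5c.
m1: inner = H(75 95 3a 36 73 37 34 72) = ca; tag = H(1f ff 50 5c ca) = 94
m2: inner = H(75 95 3a 36 11 e3 43 4a) = fb; tag = H(1f ff 50 5c fb) = c5
m3: inner = H(75 95 3a 36 ea f1 95 4e) = 38; tag = H(1f ff 50 5c 38) = 02
m4: inner = H(75 95 3a 36 36 b9 02 14) = 7f; tag = H(1f ff 50 5c 7f) = 49 ← matches

4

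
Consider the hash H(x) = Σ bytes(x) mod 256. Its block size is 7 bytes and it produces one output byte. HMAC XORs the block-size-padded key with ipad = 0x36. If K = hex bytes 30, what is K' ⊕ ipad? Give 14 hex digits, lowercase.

06363636363636

Key hex bytes 30 is 1 byte ≤ B = 7; zero-pad to 7 bytes: K' = 30 00 00 00 00 00 00.
XOR each byte with 0x36: 30⊕36=06, 00⊕36=36, 00⊕36=36, 00⊕36=36, 00⊕36=36, 00⊕36=36, 00⊕36=36.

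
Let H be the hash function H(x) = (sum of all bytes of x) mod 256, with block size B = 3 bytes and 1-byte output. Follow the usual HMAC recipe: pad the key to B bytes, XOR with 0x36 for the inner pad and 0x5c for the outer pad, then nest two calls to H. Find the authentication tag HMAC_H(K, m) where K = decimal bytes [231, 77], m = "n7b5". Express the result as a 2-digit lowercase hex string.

Key decimal bytes [231, 77] = e7 4d is 2 bytes ≤ B = 3; zero-pad to 3 bytes: K' = e7 4d 00.
K' ⊕ ipad = d1 7b 36.  K' ⊕ opad = bb 11 5c.
Inner input = (K'⊕ipad) ∥ m = d1 7b 36 ∥ 6e 37 62 35.
Inner hash: sum = 209+123+54+110+55+98+53 = 702; mod 256 = 190 → be.
Outer input = (K'⊕opad) ∥ inner = bb 11 5c ∥ be.
Outer hash (tag): sum = 187+17+92+190 = 486; mod 256 = 230 → e6.

e6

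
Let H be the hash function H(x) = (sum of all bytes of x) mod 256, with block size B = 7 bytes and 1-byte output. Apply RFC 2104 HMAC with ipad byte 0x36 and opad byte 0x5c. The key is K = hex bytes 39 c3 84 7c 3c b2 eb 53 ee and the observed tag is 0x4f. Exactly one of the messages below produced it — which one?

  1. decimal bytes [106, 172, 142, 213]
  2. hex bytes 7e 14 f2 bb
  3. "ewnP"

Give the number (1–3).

1

Key hex bytes 39 c3 84 7c 3c b2 eb 53 ee is 9 bytes > B = 7, so hash it first: H(key) = 16, then zero-pad to 7 bytes: K' = 16 00 00 00 00 00 00.
K' ⊕ ipad = 20 36 36 36 36 36 36; K' ⊕ opad = 4a 5c 5c 5c 5c 5c 5c.
m1: inner = H(20 36 36 36 36 36 36 6a ac 8e d5) = dd; tag = H(4a 5c 5c 5c 5c 5c 5c dd) = 4f ← matches
m2: inner = H(20 36 36 36 36 36 36 7e 14 f2 bb) = a3; tag = H(4a 5c 5c 5c 5c 5c 5c a3) = 15
m3: inner = H(20 36 36 36 36 36 36 65 77 6e 50) = fe; tag = H(4a 5c 5c 5c 5c 5c 5c fe) = 70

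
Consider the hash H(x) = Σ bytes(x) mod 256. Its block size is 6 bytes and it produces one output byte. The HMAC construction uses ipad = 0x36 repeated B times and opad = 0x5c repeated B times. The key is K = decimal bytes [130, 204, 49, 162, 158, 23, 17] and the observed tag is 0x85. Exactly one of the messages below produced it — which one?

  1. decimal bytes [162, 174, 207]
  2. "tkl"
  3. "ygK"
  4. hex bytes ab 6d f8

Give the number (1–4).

Key decimal bytes [130, 204, 49, 162, 158, 23, 17] = 82 cc 31 a2 9e 17 11 is 7 bytes > B = 6, so hash it first: H(key) = e7, then zero-pad to 6 bytes: K' = e7 00 00 00 00 00.
K' ⊕ ipad = d1 36 36 36 36 36; K' ⊕ opad = bb 5c 5c 5c 5c 5c.
m1: inner = H(d1 36 36 36 36 36 a2 ae cf) = fe; tag = H(bb 5c 5c 5c 5c 5c fe) = 85 ← matches
m2: inner = H(d1 36 36 36 36 36 74 6b 6c) = 2a; tag = H(bb 5c 5c 5c 5c 5c 2a) = b1
m3: inner = H(d1 36 36 36 36 36 79 67 4b) = 0a; tag = H(bb 5c 5c 5c 5c 5c 0a) = 91
m4: inner = H(d1 36 36 36 36 36 ab 6d f8) = ef; tag = H(bb 5c 5c 5c 5c 5c ef) = 76

1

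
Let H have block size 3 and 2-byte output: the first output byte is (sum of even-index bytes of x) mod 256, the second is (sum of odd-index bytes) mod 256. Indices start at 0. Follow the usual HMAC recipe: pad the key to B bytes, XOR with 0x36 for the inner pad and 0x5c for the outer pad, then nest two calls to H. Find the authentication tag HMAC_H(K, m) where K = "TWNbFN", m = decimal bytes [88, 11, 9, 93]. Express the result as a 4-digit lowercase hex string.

Key "TWNbFN" = 54 57 4e 62 46 4e is 6 bytes > B = 3, so hash it first: H(key) = e8 07, then zero-pad to 3 bytes: K' = e8 07 00.
K' ⊕ ipad = de 31 36.  K' ⊕ opad = b4 5b 5c.
Inner input = (K'⊕ipad) ∥ m = de 31 36 ∥ 58 0b 09 5d.
Inner hash: even-index sum = 380 mod 256 = 124; odd-index sum = 146 mod 256 = 146 → 7c 92.
Outer input = (K'⊕opad) ∥ inner = b4 5b 5c ∥ 7c 92.
Outer hash (tag): even-index sum = 418 mod 256 = 162; odd-index sum = 215 mod 256 = 215 → a2 d7.

a2d7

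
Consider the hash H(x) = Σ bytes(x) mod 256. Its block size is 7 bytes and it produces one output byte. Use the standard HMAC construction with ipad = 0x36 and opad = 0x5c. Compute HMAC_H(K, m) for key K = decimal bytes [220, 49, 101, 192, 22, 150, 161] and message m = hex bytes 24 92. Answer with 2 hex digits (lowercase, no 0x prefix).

Key decimal bytes [220, 49, 101, 192, 22, 150, 161] = dc 31 65 c0 16 96 a1 is exactly B = 7 bytes: K' = dc 31 65 c0 16 96 a1.
K' ⊕ ipad = ea 07 53 f6 20 a0 97.  K' ⊕ opad = 80 6d 39 9c 4a ca fd.
Inner input = (K'⊕ipad) ∥ m = ea 07 53 f6 20 a0 97 ∥ 24 92.
Inner hash: sum = 234+7+83+246+32+160+151+36+146 = 1095; mod 256 = 71 → 47.
Outer input = (K'⊕opad) ∥ inner = 80 6d 39 9c 4a ca fd ∥ 47.
Outer hash (tag): sum = 128+109+57+156+74+202+253+71 = 1050; mod 256 = 26 → 1a.

1a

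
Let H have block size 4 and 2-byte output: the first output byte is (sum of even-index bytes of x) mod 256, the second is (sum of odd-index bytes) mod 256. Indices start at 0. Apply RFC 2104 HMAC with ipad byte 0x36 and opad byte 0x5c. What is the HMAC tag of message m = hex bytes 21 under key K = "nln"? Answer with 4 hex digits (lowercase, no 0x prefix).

351c

Key "nln" = 6e 6c 6e is 3 bytes ≤ B = 4; zero-pad to 4 bytes: K' = 6e 6c 6e 00.
K' ⊕ ipad = 58 5a 58 36.  K' ⊕ opad = 32 30 32 5c.
Inner input = (K'⊕ipad) ∥ m = 58 5a 58 36 ∥ 21.
Inner hash: even-index sum = 209 mod 256 = 209; odd-index sum = 144 mod 256 = 144 → d1 90.
Outer input = (K'⊕opad) ∥ inner = 32 30 32 5c ∥ d1 90.
Outer hash (tag): even-index sum = 309 mod 256 = 53; odd-index sum = 284 mod 256 = 28 → 35 1c.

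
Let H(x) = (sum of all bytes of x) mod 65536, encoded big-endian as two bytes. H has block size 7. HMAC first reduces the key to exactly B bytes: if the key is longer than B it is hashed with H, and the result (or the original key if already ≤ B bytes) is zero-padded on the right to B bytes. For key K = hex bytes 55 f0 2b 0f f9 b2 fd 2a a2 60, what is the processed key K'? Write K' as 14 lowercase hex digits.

|K| = 10 > B = 7, so first hash the key.
H(K): sum = 85+240+43+15+249+178+253+42+162+96 = 1363 → 05 53.
Zero-pad H(K) = 05 53 to 7 bytes: K' = 05 53 00 00 00 00 00.

05530000000000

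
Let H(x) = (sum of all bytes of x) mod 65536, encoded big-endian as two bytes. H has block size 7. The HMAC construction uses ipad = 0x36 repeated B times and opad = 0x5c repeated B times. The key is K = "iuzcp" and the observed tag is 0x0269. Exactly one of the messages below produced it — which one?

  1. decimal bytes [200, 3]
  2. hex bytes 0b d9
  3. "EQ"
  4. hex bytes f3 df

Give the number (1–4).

1

Key "iuzcp" = 69 75 7a 63 70 is 5 bytes ≤ B = 7; zero-pad to 7 bytes: K' = 69 75 7a 63 70 00 00.
K' ⊕ ipad = 5f 43 4c 55 46 36 36; K' ⊕ opad = 35 29 26 3f 2c 5c 5c.
m1: inner = H(5f 43 4c 55 46 36 36 c8 03) = 02 c0; tag = H(35 29 26 3f 2c 5c 5c 02 c0) = 0269 ← matches
m2: inner = H(5f 43 4c 55 46 36 36 0b d9) = 02 d9; tag = H(35 29 26 3f 2c 5c 5c 02 d9) = 0282
m3: inner = H(5f 43 4c 55 46 36 36 45 51) = 02 8b; tag = H(35 29 26 3f 2c 5c 5c 02 8b) = 0234
m4: inner = H(5f 43 4c 55 46 36 36 f3 df) = 03 c7; tag = H(35 29 26 3f 2c 5c 5c 03 c7) = 0271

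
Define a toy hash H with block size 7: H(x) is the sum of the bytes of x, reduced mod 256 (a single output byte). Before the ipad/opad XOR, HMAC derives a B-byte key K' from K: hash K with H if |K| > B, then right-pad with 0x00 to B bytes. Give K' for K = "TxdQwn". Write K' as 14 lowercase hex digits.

54786451776e00

Key "TxdQwn" = 54 78 64 51 77 6e is 6 bytes ≤ B = 7; zero-pad to 7 bytes: K' = 54 78 64 51 77 6e 00.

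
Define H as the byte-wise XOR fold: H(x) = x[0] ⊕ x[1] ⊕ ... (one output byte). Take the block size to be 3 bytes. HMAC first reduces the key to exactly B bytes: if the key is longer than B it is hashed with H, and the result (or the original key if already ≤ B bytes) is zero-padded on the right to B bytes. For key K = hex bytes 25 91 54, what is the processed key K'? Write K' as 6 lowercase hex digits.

Key hex bytes 25 91 54 is exactly B = 3 bytes: K' = 25 91 54.

259154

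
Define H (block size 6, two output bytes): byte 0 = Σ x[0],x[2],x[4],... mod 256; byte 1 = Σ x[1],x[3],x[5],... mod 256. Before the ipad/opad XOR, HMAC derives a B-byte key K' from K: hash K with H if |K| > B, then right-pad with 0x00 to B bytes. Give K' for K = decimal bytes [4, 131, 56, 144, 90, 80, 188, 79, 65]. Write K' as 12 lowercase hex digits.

|K| = 9 > B = 6, so first hash the key.
H(K): even-index sum = 403 mod 256 = 147; odd-index sum = 434 mod 256 = 178 → 93 b2.
Zero-pad H(K) = 93 b2 to 6 bytes: K' = 93 b2 00 00 00 00.

93b200000000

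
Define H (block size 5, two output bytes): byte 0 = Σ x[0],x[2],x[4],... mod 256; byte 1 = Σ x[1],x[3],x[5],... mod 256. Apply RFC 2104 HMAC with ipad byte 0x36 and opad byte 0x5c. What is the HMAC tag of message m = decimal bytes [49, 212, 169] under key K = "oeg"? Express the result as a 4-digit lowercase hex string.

2d49

Key "oeg" = 6f 65 67 is 3 bytes ≤ B = 5; zero-pad to 5 bytes: K' = 6f 65 67 00 00.
K' ⊕ ipad = 59 53 51 36 36.  K' ⊕ opad = 33 39 3b 5c 5c.
Inner input = (K'⊕ipad) ∥ m = 59 53 51 36 36 ∥ 31 d4 a9.
Inner hash: even-index sum = 436 mod 256 = 180; odd-index sum = 355 mod 256 = 99 → b4 63.
Outer input = (K'⊕opad) ∥ inner = 33 39 3b 5c 5c ∥ b4 63.
Outer hash (tag): even-index sum = 301 mod 256 = 45; odd-index sum = 329 mod 256 = 73 → 2d 49.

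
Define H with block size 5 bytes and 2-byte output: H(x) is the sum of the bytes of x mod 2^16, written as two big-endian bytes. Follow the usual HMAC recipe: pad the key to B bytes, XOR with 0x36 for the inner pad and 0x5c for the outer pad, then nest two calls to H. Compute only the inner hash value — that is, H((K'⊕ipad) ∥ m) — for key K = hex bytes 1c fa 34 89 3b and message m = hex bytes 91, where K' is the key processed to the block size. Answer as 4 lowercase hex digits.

0255

Key hex bytes 1c fa 34 89 3b is exactly B = 5 bytes: K' = 1c fa 34 89 3b.
K' ⊕ ipad = 2a cc 02 bf 0d.
Inner input = 2a cc 02 bf 0d ∥ 91.
Inner hash: sum = 42+204+2+191+13+145 = 597 → 02 55.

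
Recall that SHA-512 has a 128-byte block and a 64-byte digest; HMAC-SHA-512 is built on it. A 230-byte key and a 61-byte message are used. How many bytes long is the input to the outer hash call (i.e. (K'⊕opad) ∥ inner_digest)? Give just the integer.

192

Key is 230 > 128 bytes, so it is hashed to 64 bytes then zero-padded to 128: |K'| = 128.
Outer input = (K'⊕opad) ∥ H(inner) → 128 + 64 = 192 bytes.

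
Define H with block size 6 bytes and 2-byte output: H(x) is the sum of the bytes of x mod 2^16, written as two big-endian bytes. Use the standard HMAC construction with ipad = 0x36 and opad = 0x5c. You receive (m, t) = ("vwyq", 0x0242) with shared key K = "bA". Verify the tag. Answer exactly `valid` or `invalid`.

Key "bA" = 62 41 is 2 bytes ≤ B = 6; zero-pad to 6 bytes: K' = 62 41 00 00 00 00.
K' ⊕ ipad = 54 77 36 36 36 36; K' ⊕ opad = 3e 1d 5c 5c 5c 5c.
Inner hash: sum = 84+119+54+54+54+54+118+119+121+113 = 890 → 03 7a.
Outer hash (recomputed tag): sum = 62+29+92+92+92+92+3+122 = 584 → 02 48.
Recomputed tag = 0248; claimed = 0242 → mismatch.

invalid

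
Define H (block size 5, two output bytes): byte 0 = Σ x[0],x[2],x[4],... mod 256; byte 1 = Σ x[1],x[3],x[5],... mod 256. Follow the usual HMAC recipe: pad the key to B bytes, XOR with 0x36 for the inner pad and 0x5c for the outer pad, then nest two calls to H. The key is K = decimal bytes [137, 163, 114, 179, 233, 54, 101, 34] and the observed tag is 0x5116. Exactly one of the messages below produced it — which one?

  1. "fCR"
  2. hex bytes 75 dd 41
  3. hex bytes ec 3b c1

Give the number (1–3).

Key decimal bytes [137, 163, 114, 179, 233, 54, 101, 34] = 89 a3 72 b3 e9 36 65 22 is 8 bytes > B = 5, so hash it first: H(key) = 49 ae, then zero-pad to 5 bytes: K' = 49 ae 00 00 00.
K' ⊕ ipad = 7f 98 36 36 36; K' ⊕ opad = 15 f2 5c 5c 5c.
m1: inner = H(7f 98 36 36 36 66 43 52) = 2e 86; tag = H(15 f2 5c 5c 5c 2e 86) = 537c
m2: inner = H(7f 98 36 36 36 75 dd 41) = c8 84; tag = H(15 f2 5c 5c 5c c8 84) = 5116 ← matches
m3: inner = H(7f 98 36 36 36 ec 3b c1) = 26 7b; tag = H(15 f2 5c 5c 5c 26 7b) = 4874

2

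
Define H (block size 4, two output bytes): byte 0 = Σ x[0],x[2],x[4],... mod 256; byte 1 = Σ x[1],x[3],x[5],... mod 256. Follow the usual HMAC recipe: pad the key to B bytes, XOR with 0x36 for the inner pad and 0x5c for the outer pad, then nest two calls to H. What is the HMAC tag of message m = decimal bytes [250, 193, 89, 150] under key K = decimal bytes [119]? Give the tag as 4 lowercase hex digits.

Key decimal bytes [119] = 77 is 1 byte ≤ B = 4; zero-pad to 4 bytes: K' = 77 00 00 00.
K' ⊕ ipad = 41 36 36 36.  K' ⊕ opad = 2b 5c 5c 5c.
Inner input = (K'⊕ipad) ∥ m = 41 36 36 36 ∥ fa c1 59 96.
Inner hash: even-index sum = 458 mod 256 = 202; odd-index sum = 451 mod 256 = 195 → ca c3.
Outer input = (K'⊕opad) ∥ inner = 2b 5c 5c 5c ∥ ca c3.
Outer hash (tag): even-index sum = 337 mod 256 = 81; odd-index sum = 379 mod 256 = 123 → 51 7b.

517b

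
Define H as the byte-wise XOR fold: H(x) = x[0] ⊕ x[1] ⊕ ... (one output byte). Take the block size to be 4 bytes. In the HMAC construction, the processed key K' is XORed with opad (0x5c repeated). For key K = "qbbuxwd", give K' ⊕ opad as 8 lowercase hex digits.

335c5c5c

Key "qbbuxwd" = 71 62 62 75 78 77 64 is 7 bytes > B = 4, so hash it first: H(key) = 6f, then zero-pad to 4 bytes: K' = 6f 00 00 00.
XOR each byte with 0x5c: 6f⊕5c=33, 00⊕5c=5c, 00⊕5c=5c, 00⊕5c=5c.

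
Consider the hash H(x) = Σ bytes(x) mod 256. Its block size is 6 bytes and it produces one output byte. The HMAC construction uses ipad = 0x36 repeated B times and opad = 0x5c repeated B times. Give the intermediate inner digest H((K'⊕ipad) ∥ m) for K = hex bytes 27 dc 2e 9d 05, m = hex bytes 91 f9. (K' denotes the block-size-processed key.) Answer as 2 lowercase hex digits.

b1

Key hex bytes 27 dc 2e 9d 05 is 5 bytes ≤ B = 6; zero-pad to 6 bytes: K' = 27 dc 2e 9d 05 00.
K' ⊕ ipad = 11 ea 18 ab 33 36.
Inner input = 11 ea 18 ab 33 36 ∥ 91 f9.
Inner hash: sum = 17+234+24+171+51+54+145+249 = 945; mod 256 = 177 → b1.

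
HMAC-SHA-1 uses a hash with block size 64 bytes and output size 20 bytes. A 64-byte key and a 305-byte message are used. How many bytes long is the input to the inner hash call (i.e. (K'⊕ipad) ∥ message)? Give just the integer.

Key is 64 ≤ 64 bytes, zero-padded: |K'| = 64.
Inner input = (K'⊕ipad) ∥ m → 64 + 305 = 369 bytes.

369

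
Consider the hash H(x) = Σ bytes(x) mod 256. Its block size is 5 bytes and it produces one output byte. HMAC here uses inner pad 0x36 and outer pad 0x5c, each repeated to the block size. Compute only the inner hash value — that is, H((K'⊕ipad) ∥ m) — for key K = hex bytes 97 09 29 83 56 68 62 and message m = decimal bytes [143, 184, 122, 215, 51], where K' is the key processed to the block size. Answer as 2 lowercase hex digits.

Key hex bytes 97 09 29 83 56 68 62 is 7 bytes > B = 5, so hash it first: H(key) = 6c, then zero-pad to 5 bytes: K' = 6c 00 00 00 00.
K' ⊕ ipad = 5a 36 36 36 36.
Inner input = 5a 36 36 36 36 ∥ 8f b8 7a d7 33.
Inner hash: sum = 90+54+54+54+54+143+184+122+215+51 = 1021; mod 256 = 253 → fd.

fd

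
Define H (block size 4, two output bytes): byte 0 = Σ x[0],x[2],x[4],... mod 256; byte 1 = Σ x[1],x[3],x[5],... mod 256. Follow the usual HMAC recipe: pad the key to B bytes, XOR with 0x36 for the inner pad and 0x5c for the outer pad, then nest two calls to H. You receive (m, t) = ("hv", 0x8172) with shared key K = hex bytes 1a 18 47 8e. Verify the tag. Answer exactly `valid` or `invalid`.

invalid

Key hex bytes 1a 18 47 8e is exactly B = 4 bytes: K' = 1a 18 47 8e.
K' ⊕ ipad = 2c 2e 71 b8; K' ⊕ opad = 46 44 1b d2.
Inner hash: even-index sum = 261 mod 256 = 5; odd-index sum = 348 mod 256 = 92 → 05 5c.
Outer hash (recomputed tag): even-index sum = 102 mod 256 = 102; odd-index sum = 370 mod 256 = 114 → 66 72.
Recomputed tag = 6672; claimed = 8172 → mismatch.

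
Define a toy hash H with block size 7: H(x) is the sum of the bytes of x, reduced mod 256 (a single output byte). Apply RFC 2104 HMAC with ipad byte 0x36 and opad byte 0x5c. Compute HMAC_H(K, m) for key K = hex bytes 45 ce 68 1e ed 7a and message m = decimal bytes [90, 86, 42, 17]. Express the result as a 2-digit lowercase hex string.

8d

Key hex bytes 45 ce 68 1e ed 7a is 6 bytes ≤ B = 7; zero-pad to 7 bytes: K' = 45 ce 68 1e ed 7a 00.
K' ⊕ ipad = 73 f8 5e 28 db 4c 36.  K' ⊕ opad = 19 92 34 42 b1 26 5c.
Inner input = (K'⊕ipad) ∥ m = 73 f8 5e 28 db 4c 36 ∥ 5a 56 2a 11.
Inner hash: sum = 115+248+94+40+219+76+54+90+86+42+17 = 1081; mod 256 = 57 → 39.
Outer input = (K'⊕opad) ∥ inner = 19 92 34 42 b1 26 5c ∥ 39.
Outer hash (tag): sum = 25+146+52+66+177+38+92+57 = 653; mod 256 = 141 → 8d.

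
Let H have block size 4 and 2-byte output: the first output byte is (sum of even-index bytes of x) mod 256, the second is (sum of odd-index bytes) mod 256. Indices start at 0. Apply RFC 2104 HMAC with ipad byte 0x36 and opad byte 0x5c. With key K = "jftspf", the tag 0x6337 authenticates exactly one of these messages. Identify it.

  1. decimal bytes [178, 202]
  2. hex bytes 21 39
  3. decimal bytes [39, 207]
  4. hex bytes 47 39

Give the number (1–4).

Key "jftspf" = 6a 66 74 73 70 66 is 6 bytes > B = 4, so hash it first: H(key) = 4e 3f, then zero-pad to 4 bytes: K' = 4e 3f 00 00.
K' ⊕ ipad = 78 09 36 36; K' ⊕ opad = 12 63 5c 5c.
m1: inner = H(78 09 36 36 b2 ca) = 60 09; tag = H(12 63 5c 5c 60 09) = cec8
m2: inner = H(78 09 36 36 21 39) = cf 78; tag = H(12 63 5c 5c cf 78) = 3d37
m3: inner = H(78 09 36 36 27 cf) = d5 0e; tag = H(12 63 5c 5c d5 0e) = 43cd
m4: inner = H(78 09 36 36 47 39) = f5 78; tag = H(12 63 5c 5c f5 78) = 6337 ← matches

4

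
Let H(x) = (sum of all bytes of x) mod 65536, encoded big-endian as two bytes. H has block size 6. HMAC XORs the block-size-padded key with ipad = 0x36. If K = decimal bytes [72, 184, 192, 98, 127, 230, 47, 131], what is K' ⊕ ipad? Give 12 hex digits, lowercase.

320f36363636

Key decimal bytes [72, 184, 192, 98, 127, 230, 47, 131] = 48 b8 c0 62 7f e6 2f 83 is 8 bytes > B = 6, so hash it first: H(key) = 04 39, then zero-pad to 6 bytes: K' = 04 39 00 00 00 00.
XOR each byte with 0x36: 04⊕36=32, 39⊕36=0f, 00⊕36=36, 00⊕36=36, 00⊕36=36, 00⊕36=36.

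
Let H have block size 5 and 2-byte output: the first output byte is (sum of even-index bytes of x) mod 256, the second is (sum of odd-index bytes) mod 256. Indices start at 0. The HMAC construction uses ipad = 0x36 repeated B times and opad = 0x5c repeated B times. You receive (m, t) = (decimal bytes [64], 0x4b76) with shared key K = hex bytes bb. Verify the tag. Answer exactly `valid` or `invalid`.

invalid

Key hex bytes bb is 1 byte ≤ B = 5; zero-pad to 5 bytes: K' = bb 00 00 00 00.
K' ⊕ ipad = 8d 36 36 36 36; K' ⊕ opad = e7 5c 5c 5c 5c.
Inner hash: even-index sum = 249 mod 256 = 249; odd-index sum = 172 mod 256 = 172 → f9 ac.
Outer hash (recomputed tag): even-index sum = 587 mod 256 = 75; odd-index sum = 433 mod 256 = 177 → 4b b1.
Recomputed tag = 4bb1; claimed = 4b76 → mismatch.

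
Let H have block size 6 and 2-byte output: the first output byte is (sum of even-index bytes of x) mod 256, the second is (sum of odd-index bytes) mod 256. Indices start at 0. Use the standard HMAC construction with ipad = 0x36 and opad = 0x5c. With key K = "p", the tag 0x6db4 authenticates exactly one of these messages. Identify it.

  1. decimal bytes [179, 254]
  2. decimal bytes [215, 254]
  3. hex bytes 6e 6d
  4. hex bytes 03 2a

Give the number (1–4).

Key "p" = 70 is 1 byte ≤ B = 6; zero-pad to 6 bytes: K' = 70 00 00 00 00 00.
K' ⊕ ipad = 46 36 36 36 36 36; K' ⊕ opad = 2c 5c 5c 5c 5c 5c.
m1: inner = H(46 36 36 36 36 36 b3 fe) = 65 a0; tag = H(2c 5c 5c 5c 5c 5c 65 a0) = 49b4
m2: inner = H(46 36 36 36 36 36 d7 fe) = 89 a0; tag = H(2c 5c 5c 5c 5c 5c 89 a0) = 6db4 ← matches
m3: inner = H(46 36 36 36 36 36 6e 6d) = 20 0f; tag = H(2c 5c 5c 5c 5c 5c 20 0f) = 0423
m4: inner = H(46 36 36 36 36 36 03 2a) = b5 cc; tag = H(2c 5c 5c 5c 5c 5c b5 cc) = 99e0

2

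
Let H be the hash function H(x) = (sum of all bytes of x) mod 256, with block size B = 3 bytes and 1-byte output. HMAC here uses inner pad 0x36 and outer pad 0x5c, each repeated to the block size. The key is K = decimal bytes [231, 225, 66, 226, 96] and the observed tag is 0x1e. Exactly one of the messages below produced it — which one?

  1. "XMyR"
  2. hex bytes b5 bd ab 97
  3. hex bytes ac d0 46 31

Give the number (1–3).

1

Key decimal bytes [231, 225, 66, 226, 96] = e7 e1 42 e2 60 is 5 bytes > B = 3, so hash it first: H(key) = 4c, then zero-pad to 3 bytes: K' = 4c 00 00.
K' ⊕ ipad = 7a 36 36; K' ⊕ opad = 10 5c 5c.
m1: inner = H(7a 36 36 58 4d 79 52) = 56; tag = H(10 5c 5c 56) = 1e ← matches
m2: inner = H(7a 36 36 b5 bd ab 97) = 9a; tag = H(10 5c 5c 9a) = 62
m3: inner = H(7a 36 36 ac d0 46 31) = d9; tag = H(10 5c 5c d9) = a1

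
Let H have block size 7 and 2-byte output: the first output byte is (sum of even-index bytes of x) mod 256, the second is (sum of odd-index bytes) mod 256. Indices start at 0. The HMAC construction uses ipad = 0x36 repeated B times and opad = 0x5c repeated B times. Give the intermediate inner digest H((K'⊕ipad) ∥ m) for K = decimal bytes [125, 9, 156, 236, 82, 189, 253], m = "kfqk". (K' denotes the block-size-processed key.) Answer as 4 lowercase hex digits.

Key decimal bytes [125, 9, 156, 236, 82, 189, 253] = 7d 09 9c ec 52 bd fd is exactly B = 7 bytes: K' = 7d 09 9c ec 52 bd fd.
K' ⊕ ipad = 4b 3f aa da 64 8b cb.
Inner input = 4b 3f aa da 64 8b cb ∥ 6b 66 71 6b.
Inner hash: even-index sum = 757 mod 256 = 245; odd-index sum = 640 mod 256 = 128 → f5 80.

f580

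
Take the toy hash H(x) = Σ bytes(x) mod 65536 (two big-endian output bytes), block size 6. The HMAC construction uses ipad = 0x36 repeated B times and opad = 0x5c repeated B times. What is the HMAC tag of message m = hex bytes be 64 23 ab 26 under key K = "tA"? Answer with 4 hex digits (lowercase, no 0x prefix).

025f

Key "tA" = 74 41 is 2 bytes ≤ B = 6; zero-pad to 6 bytes: K' = 74 41 00 00 00 00.
K' ⊕ ipad = 42 77 36 36 36 36.  K' ⊕ opad = 28 1d 5c 5c 5c 5c.
Inner input = (K'⊕ipad) ∥ m = 42 77 36 36 36 36 ∥ be 64 23 ab 26.
Inner hash: sum = 66+119+54+54+54+54+190+100+35+171+38 = 935 → 03 a7.
Outer input = (K'⊕opad) ∥ inner = 28 1d 5c 5c 5c 5c ∥ 03 a7.
Outer hash (tag): sum = 40+29+92+92+92+92+3+167 = 607 → 02 5f.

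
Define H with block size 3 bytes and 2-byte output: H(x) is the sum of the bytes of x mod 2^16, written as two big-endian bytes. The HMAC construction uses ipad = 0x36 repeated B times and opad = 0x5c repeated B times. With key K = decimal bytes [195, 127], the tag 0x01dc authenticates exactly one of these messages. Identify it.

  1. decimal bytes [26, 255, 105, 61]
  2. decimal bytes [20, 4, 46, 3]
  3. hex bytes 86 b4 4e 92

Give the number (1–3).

2

Key decimal bytes [195, 127] = c3 7f is 2 bytes ≤ B = 3; zero-pad to 3 bytes: K' = c3 7f 00.
K' ⊕ ipad = f5 49 36; K' ⊕ opad = 9f 23 5c.
m1: inner = H(f5 49 36 1a ff 69 3d) = 03 33; tag = H(9f 23 5c 03 33) = 0154
m2: inner = H(f5 49 36 14 04 2e 03) = 01 bd; tag = H(9f 23 5c 01 bd) = 01dc ← matches
m3: inner = H(f5 49 36 86 b4 4e 92) = 03 8e; tag = H(9f 23 5c 03 8e) = 01af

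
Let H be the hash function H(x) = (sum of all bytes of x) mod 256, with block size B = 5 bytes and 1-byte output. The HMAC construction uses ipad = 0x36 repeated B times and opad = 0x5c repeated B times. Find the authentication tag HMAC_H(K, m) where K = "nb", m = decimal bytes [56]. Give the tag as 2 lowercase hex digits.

Key "nb" = 6e 62 is 2 bytes ≤ B = 5; zero-pad to 5 bytes: K' = 6e 62 00 00 00.
K' ⊕ ipad = 58 54 36 36 36.  K' ⊕ opad = 32 3e 5c 5c 5c.
Inner input = (K'⊕ipad) ∥ m = 58 54 36 36 36 ∥ 38.
Inner hash: sum = 88+84+54+54+54+56 = 390; mod 256 = 134 → 86.
Outer input = (K'⊕opad) ∥ inner = 32 3e 5c 5c 5c ∥ 86.
Outer hash (tag): sum = 50+62+92+92+92+134 = 522; mod 256 = 10 → 0a.

0a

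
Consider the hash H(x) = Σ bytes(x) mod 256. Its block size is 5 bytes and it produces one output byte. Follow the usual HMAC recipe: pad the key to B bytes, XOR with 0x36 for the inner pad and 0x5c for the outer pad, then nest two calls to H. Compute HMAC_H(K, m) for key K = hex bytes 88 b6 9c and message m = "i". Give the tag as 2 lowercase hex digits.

Key hex bytes 88 b6 9c is 3 bytes ≤ B = 5; zero-pad to 5 bytes: K' = 88 b6 9c 00 00.
K' ⊕ ipad = be 80 aa 36 36.  K' ⊕ opad = d4 ea c0 5c 5c.
Inner input = (K'⊕ipad) ∥ m = be 80 aa 36 36 ∥ 69.
Inner hash: sum = 190+128+170+54+54+105 = 701; mod 256 = 189 → bd.
Outer input = (K'⊕opad) ∥ inner = d4 ea c0 5c 5c ∥ bd.
Outer hash (tag): sum = 212+234+192+92+92+189 = 1011; mod 256 = 243 → f3.

f3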